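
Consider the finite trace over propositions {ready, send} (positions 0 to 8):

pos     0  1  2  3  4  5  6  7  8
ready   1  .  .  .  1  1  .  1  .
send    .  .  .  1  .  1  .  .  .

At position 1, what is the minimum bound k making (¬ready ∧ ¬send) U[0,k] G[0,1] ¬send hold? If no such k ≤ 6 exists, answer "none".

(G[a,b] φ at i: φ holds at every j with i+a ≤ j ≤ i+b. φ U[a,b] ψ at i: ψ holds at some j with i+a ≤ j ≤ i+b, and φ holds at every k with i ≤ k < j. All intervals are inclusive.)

0

Need earliest j ≥ 1 with G[0,1] ¬send, and (¬ready ∧ ¬send) at every k in [1,j-1].
  j=1: rhs holds (empty prefix). k = 0.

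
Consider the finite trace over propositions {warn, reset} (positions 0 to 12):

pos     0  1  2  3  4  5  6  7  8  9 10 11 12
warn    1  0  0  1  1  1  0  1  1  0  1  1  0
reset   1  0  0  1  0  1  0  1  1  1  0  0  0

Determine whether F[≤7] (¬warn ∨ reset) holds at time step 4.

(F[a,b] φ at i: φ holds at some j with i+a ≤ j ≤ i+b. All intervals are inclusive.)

Check (¬warn ∨ reset) at each j in [4,11]:
  j=4: false
  j=5: true
  j=6: true
  j=7: true
  j=8: true
  j=9: true
  j=10: false
  j=11: false
Found at j=5 → formula holds.

Yes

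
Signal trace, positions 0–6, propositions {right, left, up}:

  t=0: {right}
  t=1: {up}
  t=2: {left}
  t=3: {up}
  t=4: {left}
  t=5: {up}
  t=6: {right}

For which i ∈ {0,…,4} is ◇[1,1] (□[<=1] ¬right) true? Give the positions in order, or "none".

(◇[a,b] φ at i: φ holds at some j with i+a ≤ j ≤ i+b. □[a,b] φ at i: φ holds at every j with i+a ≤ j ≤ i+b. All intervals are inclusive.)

Evaluate at each i in [0,4]:
  i=0: ✓ (witness j=1)
  i=1: ✓ (witness j=2)
  i=2: ✓ (witness j=3)
  i=3: ✓ (witness j=4)
  i=4: ✗ (none in [5,5])

0, 1, 2, 3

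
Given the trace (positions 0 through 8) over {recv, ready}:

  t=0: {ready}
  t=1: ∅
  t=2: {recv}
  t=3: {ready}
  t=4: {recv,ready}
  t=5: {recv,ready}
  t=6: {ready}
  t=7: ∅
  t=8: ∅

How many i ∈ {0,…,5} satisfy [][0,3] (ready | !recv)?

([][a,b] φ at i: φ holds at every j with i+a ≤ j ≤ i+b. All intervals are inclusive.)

3

Evaluate at each i in [0,5]:
  i=0: ✗ (fails at j=2)
  i=1: ✗ (fails at j=2)
  i=2: ✗ (fails at j=2)
  i=3: ✓ (all of [3,6])
  i=4: ✓ (all of [4,7])
  i=5: ✓ (all of [5,8])
Positions where it holds: {3, 4, 5} → 3.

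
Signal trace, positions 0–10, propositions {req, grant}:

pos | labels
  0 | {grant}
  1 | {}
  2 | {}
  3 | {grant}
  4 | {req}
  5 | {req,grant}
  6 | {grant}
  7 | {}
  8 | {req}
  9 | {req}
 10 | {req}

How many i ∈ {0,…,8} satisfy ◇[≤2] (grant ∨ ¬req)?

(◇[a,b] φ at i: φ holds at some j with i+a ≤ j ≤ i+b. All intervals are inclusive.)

8

Evaluate at each i in [0,8]:
  i=0: ✓ (witness j=0)
  i=1: ✓ (witness j=1)
  i=2: ✓ (witness j=2)
  i=3: ✓ (witness j=3)
  i=4: ✓ (witness j=5)
  i=5: ✓ (witness j=5)
  i=6: ✓ (witness j=6)
  i=7: ✓ (witness j=7)
  i=8: ✗ (none in [8,10])
Positions where it holds: {0, 1, 2, 3, 4, 5, 6, 7} → 8.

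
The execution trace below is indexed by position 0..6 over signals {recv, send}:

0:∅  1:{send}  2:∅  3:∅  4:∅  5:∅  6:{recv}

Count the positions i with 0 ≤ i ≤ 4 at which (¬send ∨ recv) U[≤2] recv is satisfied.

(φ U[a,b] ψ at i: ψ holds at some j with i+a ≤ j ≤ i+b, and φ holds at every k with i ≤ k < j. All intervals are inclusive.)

Evaluate at each i in [0,4]:
  i=0: ✗ (no rhs in [0,2])
  i=1: ✗ (no rhs in [1,3])
  i=2: ✗ (no rhs in [2,4])
  i=3: ✗ (no rhs in [3,5])
  i=4: ✓ (rhs at j=6; lhs holds on [4,5])
Positions where it holds: {4} → 1.

1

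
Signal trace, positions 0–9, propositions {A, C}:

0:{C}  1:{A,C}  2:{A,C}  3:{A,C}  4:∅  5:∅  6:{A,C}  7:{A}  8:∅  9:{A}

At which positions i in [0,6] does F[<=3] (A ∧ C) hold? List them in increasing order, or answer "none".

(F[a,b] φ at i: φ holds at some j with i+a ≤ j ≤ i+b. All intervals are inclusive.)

Evaluate at each i in [0,6]:
  i=0: ✓ (witness j=1)
  i=1: ✓ (witness j=1)
  i=2: ✓ (witness j=2)
  i=3: ✓ (witness j=3)
  i=4: ✓ (witness j=6)
  i=5: ✓ (witness j=6)
  i=6: ✓ (witness j=6)

0, 1, 2, 3, 4, 5, 6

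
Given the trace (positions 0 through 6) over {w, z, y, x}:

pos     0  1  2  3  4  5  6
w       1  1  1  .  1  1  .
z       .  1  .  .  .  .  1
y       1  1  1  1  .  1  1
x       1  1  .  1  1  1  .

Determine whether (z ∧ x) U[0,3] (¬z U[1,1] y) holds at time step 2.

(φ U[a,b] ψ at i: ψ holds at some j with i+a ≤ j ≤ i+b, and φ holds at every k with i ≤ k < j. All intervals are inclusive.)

Need some j in [2,5] with (¬z U[1,1] y), and (z ∧ x) at every k in [2,j-1].
  j=2: (¬z U[1,1] y) holds; no prefix to check → satisfied.

Holds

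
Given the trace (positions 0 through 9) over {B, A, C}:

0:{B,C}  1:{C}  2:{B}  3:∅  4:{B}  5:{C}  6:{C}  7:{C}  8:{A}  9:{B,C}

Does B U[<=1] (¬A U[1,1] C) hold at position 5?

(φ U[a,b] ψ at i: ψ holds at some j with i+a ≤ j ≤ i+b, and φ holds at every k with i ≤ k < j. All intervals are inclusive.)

Need some j in [5,6] with (¬A U[1,1] C), and B at every k in [5,j-1].
  j=5: (¬A U[1,1] C) holds; no prefix to check → satisfied.

Yes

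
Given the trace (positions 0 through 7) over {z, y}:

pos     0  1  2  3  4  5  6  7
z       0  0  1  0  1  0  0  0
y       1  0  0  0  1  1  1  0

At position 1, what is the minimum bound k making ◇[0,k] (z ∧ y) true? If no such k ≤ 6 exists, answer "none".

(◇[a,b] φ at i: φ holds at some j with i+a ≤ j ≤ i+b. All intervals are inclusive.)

3

Scan j = 1,2,… for (z ∧ y):
  j=1: fails
  j=2: fails
  j=3: fails
  j=4: holds
First hit at j=4, so smallest k = 4-1 = 3.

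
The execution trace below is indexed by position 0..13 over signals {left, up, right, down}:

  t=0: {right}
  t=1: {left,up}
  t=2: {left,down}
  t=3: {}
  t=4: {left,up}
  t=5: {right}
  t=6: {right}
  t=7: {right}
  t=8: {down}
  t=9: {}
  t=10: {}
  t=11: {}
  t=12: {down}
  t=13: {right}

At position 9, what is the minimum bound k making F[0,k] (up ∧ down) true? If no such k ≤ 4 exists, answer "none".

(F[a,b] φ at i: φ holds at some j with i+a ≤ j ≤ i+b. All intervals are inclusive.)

Scan j = 9,10,… for (up ∧ down):
  j=9: fails
  j=10: fails
  j=11: fails
  j=12: fails
  j=13: fails
No j in [9,13] satisfies it → none.

none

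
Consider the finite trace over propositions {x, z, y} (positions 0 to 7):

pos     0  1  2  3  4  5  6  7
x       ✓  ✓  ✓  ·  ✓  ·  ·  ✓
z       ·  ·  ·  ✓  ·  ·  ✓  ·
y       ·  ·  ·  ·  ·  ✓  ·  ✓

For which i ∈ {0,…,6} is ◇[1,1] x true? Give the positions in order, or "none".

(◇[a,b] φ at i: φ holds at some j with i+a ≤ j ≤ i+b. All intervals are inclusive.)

0, 1, 3, 6

Evaluate at each i in [0,6]:
  i=0: ✓ (witness j=1)
  i=1: ✓ (witness j=2)
  i=2: ✗ (none in [3,3])
  i=3: ✓ (witness j=4)
  i=4: ✗ (none in [5,5])
  i=5: ✗ (none in [6,6])
  i=6: ✓ (witness j=7)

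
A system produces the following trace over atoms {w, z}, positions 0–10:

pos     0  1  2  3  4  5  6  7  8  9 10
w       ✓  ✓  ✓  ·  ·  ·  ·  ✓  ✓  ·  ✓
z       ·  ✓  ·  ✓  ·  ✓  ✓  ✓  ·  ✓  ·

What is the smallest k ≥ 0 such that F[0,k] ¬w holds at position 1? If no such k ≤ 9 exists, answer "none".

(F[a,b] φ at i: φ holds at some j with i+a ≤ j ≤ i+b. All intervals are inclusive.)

Scan j = 1,2,… for ¬w:
  j=1: fails
  j=2: fails
  j=3: holds
First hit at j=3, so smallest k = 3-1 = 2.

2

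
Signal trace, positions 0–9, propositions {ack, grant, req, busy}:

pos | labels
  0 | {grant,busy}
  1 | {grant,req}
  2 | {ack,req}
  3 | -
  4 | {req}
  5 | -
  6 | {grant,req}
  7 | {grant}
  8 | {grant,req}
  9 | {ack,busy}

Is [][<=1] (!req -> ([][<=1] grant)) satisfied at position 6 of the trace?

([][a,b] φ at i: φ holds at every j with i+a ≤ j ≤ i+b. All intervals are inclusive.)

True

Check (!req -> ([][<=1] grant)) at every j in [6,7]:
  j=6: antecedent false → ✓
  j=7: antecedent true; consequent holds on [7,8] → ✓
All positions satisfy it → formula holds.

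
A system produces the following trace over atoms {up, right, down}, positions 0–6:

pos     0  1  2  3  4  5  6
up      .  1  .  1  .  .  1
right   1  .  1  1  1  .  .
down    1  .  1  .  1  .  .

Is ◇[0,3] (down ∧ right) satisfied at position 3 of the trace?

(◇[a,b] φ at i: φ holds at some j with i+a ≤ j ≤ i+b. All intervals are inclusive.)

Yes

Check (down ∧ right) at each j in [3,6]:
  j=3: false
  j=4: true
  j=5: false
  j=6: false
Found at j=4 → formula holds.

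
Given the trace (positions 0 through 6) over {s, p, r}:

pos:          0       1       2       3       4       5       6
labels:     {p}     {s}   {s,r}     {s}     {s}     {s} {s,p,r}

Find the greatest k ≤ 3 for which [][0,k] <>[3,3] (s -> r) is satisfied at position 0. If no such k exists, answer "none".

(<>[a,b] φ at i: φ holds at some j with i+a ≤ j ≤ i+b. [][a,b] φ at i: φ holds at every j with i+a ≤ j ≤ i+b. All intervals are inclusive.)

none

<>[3,3] (s -> r) must hold from j=0 onward; find where it first fails.
  j=0: fails → no k works.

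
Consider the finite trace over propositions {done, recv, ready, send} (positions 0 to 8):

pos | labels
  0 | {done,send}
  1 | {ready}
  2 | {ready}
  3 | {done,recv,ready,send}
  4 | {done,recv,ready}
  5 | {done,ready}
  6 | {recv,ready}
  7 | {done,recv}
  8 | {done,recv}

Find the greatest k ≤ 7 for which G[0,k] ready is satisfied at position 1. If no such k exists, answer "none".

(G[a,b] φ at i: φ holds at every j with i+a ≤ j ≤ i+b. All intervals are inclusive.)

ready must hold from j=1 onward; find where it first fails.
  j=1: holds
  j=2: holds
  j=3: holds
  j=4: holds
  j=5: holds
  j=6: holds
  j=7: fails
Holds on [1,6], so largest k = 5.

5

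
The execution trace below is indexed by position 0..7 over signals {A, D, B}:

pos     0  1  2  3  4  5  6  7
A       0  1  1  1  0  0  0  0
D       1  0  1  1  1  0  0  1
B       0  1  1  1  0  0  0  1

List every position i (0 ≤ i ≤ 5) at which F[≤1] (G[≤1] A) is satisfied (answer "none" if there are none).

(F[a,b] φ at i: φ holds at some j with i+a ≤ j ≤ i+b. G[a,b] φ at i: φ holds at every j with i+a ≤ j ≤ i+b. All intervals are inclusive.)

0, 1, 2

Evaluate at each i in [0,5]:
  i=0: ✓ (witness j=1)
  i=1: ✓ (witness j=1)
  i=2: ✓ (witness j=2)
  i=3: ✗ (none in [3,4])
  i=4: ✗ (none in [4,5])
  i=5: ✗ (none in [5,6])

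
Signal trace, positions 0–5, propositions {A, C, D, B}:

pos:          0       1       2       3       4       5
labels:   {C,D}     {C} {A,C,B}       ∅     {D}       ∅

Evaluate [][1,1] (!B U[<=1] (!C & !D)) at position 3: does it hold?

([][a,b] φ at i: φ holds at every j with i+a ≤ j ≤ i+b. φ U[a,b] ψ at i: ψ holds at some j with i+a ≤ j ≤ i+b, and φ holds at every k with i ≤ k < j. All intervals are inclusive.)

True

Check (!B U[<=1] (!C & !D)) at every j in [4,4]:
  j=4: holds
All positions satisfy it → formula holds.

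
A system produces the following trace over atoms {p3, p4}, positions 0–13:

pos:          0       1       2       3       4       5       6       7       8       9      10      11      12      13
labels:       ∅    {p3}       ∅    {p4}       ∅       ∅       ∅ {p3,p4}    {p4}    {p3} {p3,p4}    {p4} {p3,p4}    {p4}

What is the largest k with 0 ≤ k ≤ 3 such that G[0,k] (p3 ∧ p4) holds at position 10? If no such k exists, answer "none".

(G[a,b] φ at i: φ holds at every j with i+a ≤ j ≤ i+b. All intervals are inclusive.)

0

(p3 ∧ p4) must hold from j=10 onward; find where it first fails.
  j=10: holds
  j=11: fails
Holds on [10,10], so largest k = 0.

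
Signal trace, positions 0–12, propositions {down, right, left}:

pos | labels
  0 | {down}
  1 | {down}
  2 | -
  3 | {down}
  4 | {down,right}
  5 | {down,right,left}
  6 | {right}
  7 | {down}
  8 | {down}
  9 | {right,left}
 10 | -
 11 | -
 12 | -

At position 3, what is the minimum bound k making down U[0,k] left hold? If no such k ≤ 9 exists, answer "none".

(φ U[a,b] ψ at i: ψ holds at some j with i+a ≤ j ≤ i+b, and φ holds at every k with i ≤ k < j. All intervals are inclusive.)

2

Need earliest j ≥ 3 with left, and down at every k in [3,j-1].
  j=3: rhs fails.
  j=4: rhs fails.
  j=5: rhs holds; lhs holds on [3,4]. k = 2.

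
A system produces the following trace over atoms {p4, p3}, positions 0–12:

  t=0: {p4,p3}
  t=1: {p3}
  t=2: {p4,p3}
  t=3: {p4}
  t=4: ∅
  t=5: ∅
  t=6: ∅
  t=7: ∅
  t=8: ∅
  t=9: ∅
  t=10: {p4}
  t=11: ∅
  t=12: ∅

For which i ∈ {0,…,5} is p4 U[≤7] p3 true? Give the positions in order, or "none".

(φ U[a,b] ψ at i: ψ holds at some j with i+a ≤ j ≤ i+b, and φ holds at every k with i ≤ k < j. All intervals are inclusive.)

Evaluate at each i in [0,5]:
  i=0: ✓ (rhs at j=0)
  i=1: ✓ (rhs at j=1)
  i=2: ✓ (rhs at j=2)
  i=3: ✗ (no rhs in [3,10])
  i=4: ✗ (no rhs in [4,11])
  i=5: ✗ (no rhs in [5,12])

0, 1, 2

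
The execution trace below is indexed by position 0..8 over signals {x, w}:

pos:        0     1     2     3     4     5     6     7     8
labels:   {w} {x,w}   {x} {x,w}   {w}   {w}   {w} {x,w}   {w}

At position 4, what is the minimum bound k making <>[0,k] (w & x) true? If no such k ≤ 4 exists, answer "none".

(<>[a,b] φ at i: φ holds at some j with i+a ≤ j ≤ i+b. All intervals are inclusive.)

3

Scan j = 4,5,… for (w & x):
  j=4: fails
  j=5: fails
  j=6: fails
  j=7: holds
First hit at j=7, so smallest k = 7-4 = 3.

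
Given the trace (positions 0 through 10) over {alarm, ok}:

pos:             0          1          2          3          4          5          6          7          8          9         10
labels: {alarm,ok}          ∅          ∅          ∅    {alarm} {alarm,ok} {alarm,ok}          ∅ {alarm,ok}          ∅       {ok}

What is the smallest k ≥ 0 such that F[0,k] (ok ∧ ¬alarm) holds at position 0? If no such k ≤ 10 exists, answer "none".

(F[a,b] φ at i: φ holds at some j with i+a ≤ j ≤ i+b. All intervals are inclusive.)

Scan j = 0,1,… for (ok ∧ ¬alarm):
  j=0: fails
  j=1: fails
  j=2: fails
  j=3: fails
  j=4: fails
  j=5: fails
  j=6: fails
  j=7: fails
  j=8: fails
  j=9: fails
  j=10: holds
First hit at j=10, so smallest k = 10-0 = 10.

10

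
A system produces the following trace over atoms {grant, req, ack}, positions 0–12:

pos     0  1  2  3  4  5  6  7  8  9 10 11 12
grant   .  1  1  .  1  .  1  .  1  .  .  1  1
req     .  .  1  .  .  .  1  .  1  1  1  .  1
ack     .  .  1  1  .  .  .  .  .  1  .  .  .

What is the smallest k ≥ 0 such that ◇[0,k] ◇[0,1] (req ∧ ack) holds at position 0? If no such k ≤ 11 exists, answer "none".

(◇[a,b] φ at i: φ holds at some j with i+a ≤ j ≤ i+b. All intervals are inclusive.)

Scan j = 0,1,… for ◇[0,1] (req ∧ ack):
  j=0: fails
  j=1: holds
First hit at j=1, so smallest k = 1-0 = 1.

1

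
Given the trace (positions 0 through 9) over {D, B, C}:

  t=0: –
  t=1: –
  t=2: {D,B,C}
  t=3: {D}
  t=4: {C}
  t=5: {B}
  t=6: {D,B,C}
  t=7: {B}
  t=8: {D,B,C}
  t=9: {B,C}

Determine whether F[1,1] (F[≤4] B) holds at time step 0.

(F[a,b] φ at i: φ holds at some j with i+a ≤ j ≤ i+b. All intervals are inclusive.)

Holds

Check F[≤4] B at each j in [1,1]:
  j=1: holds (witness at 2)
Found at j=1 → formula holds.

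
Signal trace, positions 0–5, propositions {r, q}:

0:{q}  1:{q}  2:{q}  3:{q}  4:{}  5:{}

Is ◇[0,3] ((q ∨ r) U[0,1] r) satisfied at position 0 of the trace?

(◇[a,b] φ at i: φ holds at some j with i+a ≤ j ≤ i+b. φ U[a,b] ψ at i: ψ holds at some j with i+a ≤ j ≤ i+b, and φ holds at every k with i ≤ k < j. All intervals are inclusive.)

No

Check ((q ∨ r) U[0,1] r) at each j in [0,3]:
  j=0: fails
  j=1: fails
  j=2: fails
  j=3: fails
No position in the window satisfies it → formula fails.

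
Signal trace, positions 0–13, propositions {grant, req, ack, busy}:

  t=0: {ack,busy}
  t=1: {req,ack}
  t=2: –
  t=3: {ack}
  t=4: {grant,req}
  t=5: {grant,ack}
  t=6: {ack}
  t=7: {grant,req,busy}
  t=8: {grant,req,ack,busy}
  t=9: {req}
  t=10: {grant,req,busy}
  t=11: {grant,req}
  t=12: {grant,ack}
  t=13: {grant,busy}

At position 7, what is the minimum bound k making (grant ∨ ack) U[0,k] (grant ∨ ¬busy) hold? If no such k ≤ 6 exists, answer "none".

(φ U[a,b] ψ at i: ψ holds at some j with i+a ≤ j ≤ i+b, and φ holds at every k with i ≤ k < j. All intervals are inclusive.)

Need earliest j ≥ 7 with (grant ∨ ¬busy), and (grant ∨ ack) at every k in [7,j-1].
  j=7: rhs holds (empty prefix). k = 0.

0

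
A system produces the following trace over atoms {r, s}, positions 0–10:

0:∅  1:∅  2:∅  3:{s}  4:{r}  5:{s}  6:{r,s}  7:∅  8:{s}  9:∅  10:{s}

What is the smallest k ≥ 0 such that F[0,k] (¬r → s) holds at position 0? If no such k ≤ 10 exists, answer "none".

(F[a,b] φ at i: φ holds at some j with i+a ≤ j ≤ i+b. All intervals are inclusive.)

3

Scan j = 0,1,… for (¬r → s):
  j=0: fails
  j=1: fails
  j=2: fails
  j=3: holds
First hit at j=3, so smallest k = 3-0 = 3.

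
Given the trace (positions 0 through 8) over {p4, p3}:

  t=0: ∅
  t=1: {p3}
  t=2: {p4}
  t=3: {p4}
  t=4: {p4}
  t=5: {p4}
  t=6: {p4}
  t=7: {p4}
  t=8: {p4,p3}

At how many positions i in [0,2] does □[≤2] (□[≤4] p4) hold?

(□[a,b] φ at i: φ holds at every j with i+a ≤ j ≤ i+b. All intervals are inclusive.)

Evaluate at each i in [0,2]:
  i=0: ✗ (fails at j=0)
  i=1: ✗ (fails at j=1)
  i=2: ✓ (all of [2,4])
Positions where it holds: {2} → 1.

1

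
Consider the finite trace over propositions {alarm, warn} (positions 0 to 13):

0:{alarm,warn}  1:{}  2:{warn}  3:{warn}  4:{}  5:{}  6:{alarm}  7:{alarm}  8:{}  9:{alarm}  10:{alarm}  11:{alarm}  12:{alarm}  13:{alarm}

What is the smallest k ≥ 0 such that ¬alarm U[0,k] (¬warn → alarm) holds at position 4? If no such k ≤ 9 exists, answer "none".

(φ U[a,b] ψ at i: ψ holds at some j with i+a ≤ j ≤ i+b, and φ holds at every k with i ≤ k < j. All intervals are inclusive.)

2

Need earliest j ≥ 4 with (¬warn → alarm), and ¬alarm at every k in [4,j-1].
  j=4: rhs fails.
  j=5: rhs fails.
  j=6: rhs holds; lhs holds on [4,5]. k = 2.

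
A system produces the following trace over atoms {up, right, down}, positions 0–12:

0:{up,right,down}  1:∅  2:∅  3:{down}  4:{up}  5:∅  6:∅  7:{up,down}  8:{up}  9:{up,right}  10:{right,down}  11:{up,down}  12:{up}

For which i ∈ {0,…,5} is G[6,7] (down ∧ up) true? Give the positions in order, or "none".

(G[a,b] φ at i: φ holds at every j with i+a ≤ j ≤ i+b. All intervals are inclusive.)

none

Evaluate at each i in [0,5]:
  i=0: ✗ (fails at j=6)
  i=1: ✗ (fails at j=8)
  i=2: ✗ (fails at j=8)
  i=3: ✗ (fails at j=9)
  i=4: ✗ (fails at j=10)
  i=5: ✗ (fails at j=12)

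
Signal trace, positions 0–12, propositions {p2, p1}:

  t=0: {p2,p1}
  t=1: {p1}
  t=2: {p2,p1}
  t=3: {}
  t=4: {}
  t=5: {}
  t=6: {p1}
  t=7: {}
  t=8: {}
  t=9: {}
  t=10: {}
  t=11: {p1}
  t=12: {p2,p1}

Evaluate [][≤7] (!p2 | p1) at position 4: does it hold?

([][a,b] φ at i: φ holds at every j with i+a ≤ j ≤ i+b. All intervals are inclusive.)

Check (!p2 | p1) at every j in [4,11]:
  j=4: true
  j=5: true
  j=6: true
  j=7: true
  j=8: true
  j=9: true
  j=10: true
  j=11: true
All positions satisfy it → formula holds.

Holds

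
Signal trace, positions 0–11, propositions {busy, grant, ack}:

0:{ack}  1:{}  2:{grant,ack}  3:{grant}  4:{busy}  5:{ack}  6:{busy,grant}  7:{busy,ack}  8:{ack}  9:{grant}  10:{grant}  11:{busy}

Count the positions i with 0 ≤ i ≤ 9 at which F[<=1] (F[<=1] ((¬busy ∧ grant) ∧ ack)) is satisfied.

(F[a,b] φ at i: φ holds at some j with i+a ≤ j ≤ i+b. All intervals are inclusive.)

Evaluate at each i in [0,9]:
  i=0: ✓ (witness j=1)
  i=1: ✓ (witness j=1)
  i=2: ✓ (witness j=2)
  i=3: ✗ (none in [3,4])
  i=4: ✗ (none in [4,5])
  i=5: ✗ (none in [5,6])
  i=6: ✗ (none in [6,7])
  i=7: ✗ (none in [7,8])
  i=8: ✗ (none in [8,9])
  i=9: ✗ (none in [9,10])
Positions where it holds: {0, 1, 2} → 3.

3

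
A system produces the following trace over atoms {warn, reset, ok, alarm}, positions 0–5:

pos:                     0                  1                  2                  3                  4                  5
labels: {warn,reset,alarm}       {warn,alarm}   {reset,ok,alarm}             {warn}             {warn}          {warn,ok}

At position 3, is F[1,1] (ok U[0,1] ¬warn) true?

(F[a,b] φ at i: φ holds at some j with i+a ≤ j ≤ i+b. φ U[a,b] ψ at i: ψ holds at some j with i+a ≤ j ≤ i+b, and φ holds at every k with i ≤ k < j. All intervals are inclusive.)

False

Check (ok U[0,1] ¬warn) at each j in [4,4]:
  j=4: fails
No position in the window satisfies it → formula fails.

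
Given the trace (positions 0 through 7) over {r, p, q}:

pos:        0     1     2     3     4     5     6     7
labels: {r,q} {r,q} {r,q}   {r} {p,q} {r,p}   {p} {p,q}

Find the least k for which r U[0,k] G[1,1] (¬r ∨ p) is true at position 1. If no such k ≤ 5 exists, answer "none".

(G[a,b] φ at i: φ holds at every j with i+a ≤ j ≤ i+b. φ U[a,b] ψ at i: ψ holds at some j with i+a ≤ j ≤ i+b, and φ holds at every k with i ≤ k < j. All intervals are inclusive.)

Need earliest j ≥ 1 with G[1,1] (¬r ∨ p), and r at every k in [1,j-1].
  j=1: rhs fails.
  j=2: rhs fails.
  j=3: rhs holds; lhs holds on [1,2]. k = 2.

2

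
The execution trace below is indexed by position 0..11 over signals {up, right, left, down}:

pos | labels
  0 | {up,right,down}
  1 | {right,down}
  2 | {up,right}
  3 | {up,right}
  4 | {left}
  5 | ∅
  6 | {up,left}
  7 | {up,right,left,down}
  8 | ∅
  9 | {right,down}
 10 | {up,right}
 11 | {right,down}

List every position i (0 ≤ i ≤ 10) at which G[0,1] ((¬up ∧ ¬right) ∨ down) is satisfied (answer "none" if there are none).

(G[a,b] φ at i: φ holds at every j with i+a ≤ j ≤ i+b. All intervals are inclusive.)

0, 4, 7, 8

Evaluate at each i in [0,10]:
  i=0: ✓ (all of [0,1])
  i=1: ✗ (fails at j=2)
  i=2: ✗ (fails at j=2)
  i=3: ✗ (fails at j=3)
  i=4: ✓ (all of [4,5])
  i=5: ✗ (fails at j=6)
  i=6: ✗ (fails at j=6)
  i=7: ✓ (all of [7,8])
  i=8: ✓ (all of [8,9])
  i=9: ✗ (fails at j=10)
  i=10: ✗ (fails at j=10)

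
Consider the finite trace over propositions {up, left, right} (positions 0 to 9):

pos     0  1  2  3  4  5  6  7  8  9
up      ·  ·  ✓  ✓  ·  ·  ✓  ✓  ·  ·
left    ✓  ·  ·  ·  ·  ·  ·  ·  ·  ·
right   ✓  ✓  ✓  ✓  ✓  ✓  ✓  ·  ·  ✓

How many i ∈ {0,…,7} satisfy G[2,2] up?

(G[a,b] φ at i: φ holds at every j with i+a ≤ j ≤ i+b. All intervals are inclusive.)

Evaluate at each i in [0,7]:
  i=0: ✓ (all of [2,2])
  i=1: ✓ (all of [3,3])
  i=2: ✗ (fails at j=4)
  i=3: ✗ (fails at j=5)
  i=4: ✓ (all of [6,6])
  i=5: ✓ (all of [7,7])
  i=6: ✗ (fails at j=8)
  i=7: ✗ (fails at j=9)
Positions where it holds: {0, 1, 4, 5} → 4.

4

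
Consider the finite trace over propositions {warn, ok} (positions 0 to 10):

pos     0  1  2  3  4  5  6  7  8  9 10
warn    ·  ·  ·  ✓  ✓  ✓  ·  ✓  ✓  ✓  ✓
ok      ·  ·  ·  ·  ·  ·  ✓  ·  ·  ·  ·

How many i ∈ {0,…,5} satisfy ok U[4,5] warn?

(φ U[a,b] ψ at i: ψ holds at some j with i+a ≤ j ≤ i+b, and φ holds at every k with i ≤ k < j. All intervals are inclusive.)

0

Evaluate at each i in [0,5]:
  i=0: ✗ (lhs fails at k=0 before rhs at j=4)
  i=1: ✗ (lhs fails at k=1 before rhs at j=5)
  i=2: ✗ (lhs fails at k=2 before rhs at j=7)
  i=3: ✗ (lhs fails at k=3 before rhs at j=7)
  i=4: ✗ (lhs fails at k=4 before rhs at j=8)
  i=5: ✗ (lhs fails at k=5 before rhs at j=9)
Positions where it holds: {} → 0.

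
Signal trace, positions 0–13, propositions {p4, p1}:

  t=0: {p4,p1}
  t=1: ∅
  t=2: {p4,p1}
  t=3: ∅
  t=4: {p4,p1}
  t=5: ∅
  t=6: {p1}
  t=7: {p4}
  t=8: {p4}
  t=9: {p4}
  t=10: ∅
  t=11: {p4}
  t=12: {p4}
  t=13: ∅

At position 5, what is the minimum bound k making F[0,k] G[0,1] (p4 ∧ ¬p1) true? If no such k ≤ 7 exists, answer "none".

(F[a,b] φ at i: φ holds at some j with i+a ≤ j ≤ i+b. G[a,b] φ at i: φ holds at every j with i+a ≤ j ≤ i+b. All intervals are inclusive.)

Scan j = 5,6,… for G[0,1] (p4 ∧ ¬p1):
  j=5: fails
  j=6: fails
  j=7: holds
First hit at j=7, so smallest k = 7-5 = 2.

2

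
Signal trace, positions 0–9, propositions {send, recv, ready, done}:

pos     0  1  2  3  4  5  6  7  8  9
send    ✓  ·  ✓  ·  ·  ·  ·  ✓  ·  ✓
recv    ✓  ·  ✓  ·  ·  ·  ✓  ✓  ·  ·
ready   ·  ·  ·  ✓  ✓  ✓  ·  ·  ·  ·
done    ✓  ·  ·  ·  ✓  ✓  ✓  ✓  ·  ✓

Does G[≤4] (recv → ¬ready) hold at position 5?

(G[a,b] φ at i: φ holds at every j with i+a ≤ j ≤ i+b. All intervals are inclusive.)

Check (recv → ¬ready) at every j in [5,9]:
  j=5: antecedent false → ✓
  j=6: antecedent true; consequent true → ✓
  j=7: antecedent true; consequent true → ✓
  j=8: antecedent false → ✓
  j=9: antecedent false → ✓
All positions satisfy it → formula holds.

Yes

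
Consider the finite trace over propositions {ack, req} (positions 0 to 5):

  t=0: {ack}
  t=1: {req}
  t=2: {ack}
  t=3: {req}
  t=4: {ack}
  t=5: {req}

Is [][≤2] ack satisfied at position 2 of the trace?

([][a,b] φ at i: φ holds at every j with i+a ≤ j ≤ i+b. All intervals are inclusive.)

Check ack at every j in [2,4]:
  j=2: true
  j=3: false
  j=4: true
Fails at j=3 → formula fails.

No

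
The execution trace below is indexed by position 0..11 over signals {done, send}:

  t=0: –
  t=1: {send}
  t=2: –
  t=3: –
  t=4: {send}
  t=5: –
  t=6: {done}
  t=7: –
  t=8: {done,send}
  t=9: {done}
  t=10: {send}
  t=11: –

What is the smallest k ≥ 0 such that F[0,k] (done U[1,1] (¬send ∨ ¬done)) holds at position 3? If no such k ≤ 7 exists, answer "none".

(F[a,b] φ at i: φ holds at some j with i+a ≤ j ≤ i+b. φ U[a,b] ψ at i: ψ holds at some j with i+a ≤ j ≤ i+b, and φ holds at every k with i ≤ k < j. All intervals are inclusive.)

3

Scan j = 3,4,… for (done U[1,1] (¬send ∨ ¬done)):
  j=3: fails
  j=4: fails
  j=5: fails
  j=6: holds
First hit at j=6, so smallest k = 6-3 = 3.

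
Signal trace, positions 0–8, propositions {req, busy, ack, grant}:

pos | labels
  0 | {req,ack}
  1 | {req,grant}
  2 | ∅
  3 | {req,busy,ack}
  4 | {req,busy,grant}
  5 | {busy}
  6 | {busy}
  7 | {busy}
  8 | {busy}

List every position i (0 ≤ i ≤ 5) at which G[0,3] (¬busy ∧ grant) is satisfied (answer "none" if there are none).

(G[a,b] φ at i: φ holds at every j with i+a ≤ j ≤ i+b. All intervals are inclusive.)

Evaluate at each i in [0,5]:
  i=0: ✗ (fails at j=0)
  i=1: ✗ (fails at j=2)
  i=2: ✗ (fails at j=2)
  i=3: ✗ (fails at j=3)
  i=4: ✗ (fails at j=4)
  i=5: ✗ (fails at j=5)

none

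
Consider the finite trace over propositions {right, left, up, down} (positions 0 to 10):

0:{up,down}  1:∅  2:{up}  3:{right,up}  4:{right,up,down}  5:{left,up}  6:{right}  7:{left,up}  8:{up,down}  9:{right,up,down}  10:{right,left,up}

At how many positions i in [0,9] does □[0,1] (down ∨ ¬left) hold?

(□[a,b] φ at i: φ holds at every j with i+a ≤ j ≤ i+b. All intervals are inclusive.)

5

Evaluate at each i in [0,9]:
  i=0: ✓ (all of [0,1])
  i=1: ✓ (all of [1,2])
  i=2: ✓ (all of [2,3])
  i=3: ✓ (all of [3,4])
  i=4: ✗ (fails at j=5)
  i=5: ✗ (fails at j=5)
  i=6: ✗ (fails at j=7)
  i=7: ✗ (fails at j=7)
  i=8: ✓ (all of [8,9])
  i=9: ✗ (fails at j=10)
Positions where it holds: {0, 1, 2, 3, 8} → 5.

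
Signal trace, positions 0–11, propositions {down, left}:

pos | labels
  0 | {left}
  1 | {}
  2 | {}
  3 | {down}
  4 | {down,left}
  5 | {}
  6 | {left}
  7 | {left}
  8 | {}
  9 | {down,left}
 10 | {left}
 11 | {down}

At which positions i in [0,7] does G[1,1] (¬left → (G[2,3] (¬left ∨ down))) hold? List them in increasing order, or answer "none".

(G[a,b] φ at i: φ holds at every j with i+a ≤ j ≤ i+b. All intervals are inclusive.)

0, 1, 3, 5, 6

Evaluate at each i in [0,7]:
  i=0: ✓ (all of [1,1])
  i=1: ✓ (all of [2,2])
  i=2: ✗ (fails at j=3)
  i=3: ✓ (all of [4,4])
  i=4: ✗ (fails at j=5)
  i=5: ✓ (all of [6,6])
  i=6: ✓ (all of [7,7])
  i=7: ✗ (fails at j=8)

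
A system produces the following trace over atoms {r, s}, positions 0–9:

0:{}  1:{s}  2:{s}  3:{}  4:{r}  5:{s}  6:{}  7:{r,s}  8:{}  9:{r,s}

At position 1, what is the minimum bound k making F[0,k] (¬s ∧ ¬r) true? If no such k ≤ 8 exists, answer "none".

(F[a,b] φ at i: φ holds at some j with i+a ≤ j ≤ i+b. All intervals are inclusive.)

2

Scan j = 1,2,… for (¬s ∧ ¬r):
  j=1: fails
  j=2: fails
  j=3: holds
First hit at j=3, so smallest k = 3-1 = 2.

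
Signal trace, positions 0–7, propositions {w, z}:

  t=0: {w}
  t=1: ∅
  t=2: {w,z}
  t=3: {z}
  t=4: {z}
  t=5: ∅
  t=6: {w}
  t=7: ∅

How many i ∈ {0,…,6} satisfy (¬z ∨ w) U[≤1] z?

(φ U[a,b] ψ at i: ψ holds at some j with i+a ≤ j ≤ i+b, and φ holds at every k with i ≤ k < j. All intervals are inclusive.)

4

Evaluate at each i in [0,6]:
  i=0: ✗ (no rhs in [0,1])
  i=1: ✓ (rhs at j=2; lhs holds on [1,1])
  i=2: ✓ (rhs at j=2)
  i=3: ✓ (rhs at j=3)
  i=4: ✓ (rhs at j=4)
  i=5: ✗ (no rhs in [5,6])
  i=6: ✗ (no rhs in [6,7])
Positions where it holds: {1, 2, 3, 4} → 4.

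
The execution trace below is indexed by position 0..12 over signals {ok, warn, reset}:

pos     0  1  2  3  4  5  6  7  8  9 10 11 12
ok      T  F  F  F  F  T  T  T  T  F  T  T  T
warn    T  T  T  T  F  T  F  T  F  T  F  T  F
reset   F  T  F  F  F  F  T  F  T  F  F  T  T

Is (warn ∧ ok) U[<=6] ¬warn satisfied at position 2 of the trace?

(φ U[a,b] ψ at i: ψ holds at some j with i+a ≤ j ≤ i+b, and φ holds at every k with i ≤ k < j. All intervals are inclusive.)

No

Need some j in [2,8] with ¬warn, and (warn ∧ ok) at every k in [2,j-1].
  j=2: ¬warn false.
  j=3: ¬warn false.
  j=4: ¬warn holds, but (warn ∧ ok) fails at k=2 → not this j.
  j=5: ¬warn false.
  j=6: ¬warn holds, but (warn ∧ ok) fails at k=2 → not this j.
  j=7: ¬warn false.
  j=8: ¬warn holds, but (warn ∧ ok) fails at k=2 → not this j.
No j in the window works → until fails.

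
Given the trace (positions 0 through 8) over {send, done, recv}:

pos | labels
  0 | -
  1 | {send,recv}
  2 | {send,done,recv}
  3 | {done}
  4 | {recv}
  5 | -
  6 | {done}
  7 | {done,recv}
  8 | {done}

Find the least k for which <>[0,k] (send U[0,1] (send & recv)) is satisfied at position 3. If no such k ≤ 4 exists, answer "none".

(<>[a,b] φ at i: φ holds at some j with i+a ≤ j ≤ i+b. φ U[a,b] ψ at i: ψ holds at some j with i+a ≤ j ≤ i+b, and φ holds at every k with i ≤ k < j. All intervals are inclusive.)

Scan j = 3,4,… for (send U[0,1] (send & recv)):
  j=3: fails
  j=4: fails
  j=5: fails
  j=6: fails
  j=7: fails
No j in [3,7] satisfies it → none.

none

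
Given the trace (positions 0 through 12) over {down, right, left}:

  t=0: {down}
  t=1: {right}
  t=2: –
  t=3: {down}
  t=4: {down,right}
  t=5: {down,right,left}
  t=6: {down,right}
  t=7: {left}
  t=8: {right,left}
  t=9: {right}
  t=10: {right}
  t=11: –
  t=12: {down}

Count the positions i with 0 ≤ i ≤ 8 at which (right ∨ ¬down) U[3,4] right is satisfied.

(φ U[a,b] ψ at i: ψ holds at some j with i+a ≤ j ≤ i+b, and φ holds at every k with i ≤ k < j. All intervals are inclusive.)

4

Evaluate at each i in [0,8]:
  i=0: ✗ (lhs fails at k=0 before rhs at j=4)
  i=1: ✗ (lhs fails at k=3 before rhs at j=4)
  i=2: ✗ (lhs fails at k=3 before rhs at j=5)
  i=3: ✗ (lhs fails at k=3 before rhs at j=6)
  i=4: ✓ (rhs at j=8; lhs holds on [4,7])
  i=5: ✓ (rhs at j=8; lhs holds on [5,7])
  i=6: ✓ (rhs at j=9; lhs holds on [6,8])
  i=7: ✓ (rhs at j=10; lhs holds on [7,9])
  i=8: ✗ (no rhs in [11,12])
Positions where it holds: {4, 5, 6, 7} → 4.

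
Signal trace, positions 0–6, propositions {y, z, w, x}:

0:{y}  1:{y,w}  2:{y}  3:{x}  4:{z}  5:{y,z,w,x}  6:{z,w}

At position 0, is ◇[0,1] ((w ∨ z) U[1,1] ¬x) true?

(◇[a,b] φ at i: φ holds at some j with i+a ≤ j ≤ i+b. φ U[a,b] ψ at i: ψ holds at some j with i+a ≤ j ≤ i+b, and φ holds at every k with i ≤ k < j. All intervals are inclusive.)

Check ((w ∨ z) U[1,1] ¬x) at each j in [0,1]:
  j=0: fails
  j=1: holds
Found at j=1 → formula holds.

Yes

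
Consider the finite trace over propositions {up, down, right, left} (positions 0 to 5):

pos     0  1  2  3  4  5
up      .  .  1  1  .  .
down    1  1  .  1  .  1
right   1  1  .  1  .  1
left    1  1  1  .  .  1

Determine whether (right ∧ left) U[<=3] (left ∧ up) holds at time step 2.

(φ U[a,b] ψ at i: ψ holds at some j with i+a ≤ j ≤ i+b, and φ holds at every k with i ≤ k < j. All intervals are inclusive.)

True

Need some j in [2,5] with (left ∧ up), and (right ∧ left) at every k in [2,j-1].
  j=2: (left ∧ up) holds; no prefix to check → satisfied.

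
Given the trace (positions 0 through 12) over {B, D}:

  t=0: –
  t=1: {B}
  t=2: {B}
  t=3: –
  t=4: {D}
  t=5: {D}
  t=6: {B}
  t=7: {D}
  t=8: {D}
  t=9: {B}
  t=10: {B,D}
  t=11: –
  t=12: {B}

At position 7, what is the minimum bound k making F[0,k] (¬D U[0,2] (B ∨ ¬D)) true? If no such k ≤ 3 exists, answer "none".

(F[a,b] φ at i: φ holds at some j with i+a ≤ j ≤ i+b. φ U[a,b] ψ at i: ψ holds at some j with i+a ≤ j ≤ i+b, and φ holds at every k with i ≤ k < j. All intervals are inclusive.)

Scan j = 7,8,… for (¬D U[0,2] (B ∨ ¬D)):
  j=7: fails
  j=8: fails
  j=9: holds
First hit at j=9, so smallest k = 9-7 = 2.

2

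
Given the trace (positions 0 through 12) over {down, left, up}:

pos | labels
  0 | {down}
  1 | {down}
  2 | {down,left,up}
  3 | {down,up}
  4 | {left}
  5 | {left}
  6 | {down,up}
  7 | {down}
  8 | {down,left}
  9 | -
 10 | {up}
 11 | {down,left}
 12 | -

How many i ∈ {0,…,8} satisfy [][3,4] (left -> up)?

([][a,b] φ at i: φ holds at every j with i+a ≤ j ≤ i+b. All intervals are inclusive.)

Evaluate at each i in [0,8]:
  i=0: ✗ (fails at j=4)
  i=1: ✗ (fails at j=4)
  i=2: ✗ (fails at j=5)
  i=3: ✓ (all of [6,7])
  i=4: ✗ (fails at j=8)
  i=5: ✗ (fails at j=8)
  i=6: ✓ (all of [9,10])
  i=7: ✗ (fails at j=11)
  i=8: ✗ (fails at j=11)
Positions where it holds: {3, 6} → 2.

2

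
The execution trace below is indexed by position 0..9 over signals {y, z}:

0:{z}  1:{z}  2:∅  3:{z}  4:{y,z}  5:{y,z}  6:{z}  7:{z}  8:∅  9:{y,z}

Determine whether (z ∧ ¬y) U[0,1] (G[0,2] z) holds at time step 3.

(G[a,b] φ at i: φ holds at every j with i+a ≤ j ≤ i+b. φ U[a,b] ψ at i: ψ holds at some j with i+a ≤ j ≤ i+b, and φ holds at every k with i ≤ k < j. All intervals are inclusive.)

True

Need some j in [3,4] with G[0,2] z, and (z ∧ ¬y) at every k in [3,j-1].
  j=3: G[0,2] z holds; no prefix to check → satisfied.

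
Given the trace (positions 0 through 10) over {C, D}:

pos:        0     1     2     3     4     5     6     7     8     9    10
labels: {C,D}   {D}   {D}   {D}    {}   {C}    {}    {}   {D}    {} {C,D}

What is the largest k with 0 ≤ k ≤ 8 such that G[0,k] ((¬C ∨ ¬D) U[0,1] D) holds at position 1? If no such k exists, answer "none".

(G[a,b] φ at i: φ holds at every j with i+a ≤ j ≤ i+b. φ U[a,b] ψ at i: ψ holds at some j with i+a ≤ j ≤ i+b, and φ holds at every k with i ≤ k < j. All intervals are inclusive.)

((¬C ∨ ¬D) U[0,1] D) must hold from j=1 onward; find where it first fails.
  j=1: holds
  j=2: holds
  j=3: holds
  j=4: fails
Holds on [1,3], so largest k = 2.

2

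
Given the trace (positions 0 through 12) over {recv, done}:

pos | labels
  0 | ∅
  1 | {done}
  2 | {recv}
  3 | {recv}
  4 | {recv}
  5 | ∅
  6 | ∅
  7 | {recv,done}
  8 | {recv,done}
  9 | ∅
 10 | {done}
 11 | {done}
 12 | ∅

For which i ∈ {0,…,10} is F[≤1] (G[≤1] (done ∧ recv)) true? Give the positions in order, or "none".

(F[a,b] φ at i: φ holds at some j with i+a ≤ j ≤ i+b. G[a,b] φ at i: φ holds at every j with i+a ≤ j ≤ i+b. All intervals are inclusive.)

Evaluate at each i in [0,10]:
  i=0: ✗ (none in [0,1])
  i=1: ✗ (none in [1,2])
  i=2: ✗ (none in [2,3])
  i=3: ✗ (none in [3,4])
  i=4: ✗ (none in [4,5])
  i=5: ✗ (none in [5,6])
  i=6: ✓ (witness j=7)
  i=7: ✓ (witness j=7)
  i=8: ✗ (none in [8,9])
  i=9: ✗ (none in [9,10])
  i=10: ✗ (none in [10,11])

6, 7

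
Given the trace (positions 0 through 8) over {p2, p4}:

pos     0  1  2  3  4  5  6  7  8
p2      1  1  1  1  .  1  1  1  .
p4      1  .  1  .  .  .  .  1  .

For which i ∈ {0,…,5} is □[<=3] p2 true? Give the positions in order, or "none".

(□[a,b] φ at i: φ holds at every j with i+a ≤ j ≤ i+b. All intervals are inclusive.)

0

Evaluate at each i in [0,5]:
  i=0: ✓ (all of [0,3])
  i=1: ✗ (fails at j=4)
  i=2: ✗ (fails at j=4)
  i=3: ✗ (fails at j=4)
  i=4: ✗ (fails at j=4)
  i=5: ✗ (fails at j=8)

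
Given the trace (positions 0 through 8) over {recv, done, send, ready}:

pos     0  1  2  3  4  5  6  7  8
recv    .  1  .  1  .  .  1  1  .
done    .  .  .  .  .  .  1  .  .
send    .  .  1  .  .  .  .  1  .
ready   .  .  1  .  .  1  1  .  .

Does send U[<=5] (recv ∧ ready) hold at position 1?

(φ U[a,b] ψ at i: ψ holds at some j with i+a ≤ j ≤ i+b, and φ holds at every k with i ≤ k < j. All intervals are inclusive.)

Does not hold

Need some j in [1,6] with (recv ∧ ready), and send at every k in [1,j-1].
  j=1: (recv ∧ ready) false.
  j=2: (recv ∧ ready) false.
  j=3: (recv ∧ ready) false.
  j=4: (recv ∧ ready) false.
  j=5: (recv ∧ ready) false.
  j=6: (recv ∧ ready) holds, but send fails at k=1 → not this j.
No j in the window works → until fails.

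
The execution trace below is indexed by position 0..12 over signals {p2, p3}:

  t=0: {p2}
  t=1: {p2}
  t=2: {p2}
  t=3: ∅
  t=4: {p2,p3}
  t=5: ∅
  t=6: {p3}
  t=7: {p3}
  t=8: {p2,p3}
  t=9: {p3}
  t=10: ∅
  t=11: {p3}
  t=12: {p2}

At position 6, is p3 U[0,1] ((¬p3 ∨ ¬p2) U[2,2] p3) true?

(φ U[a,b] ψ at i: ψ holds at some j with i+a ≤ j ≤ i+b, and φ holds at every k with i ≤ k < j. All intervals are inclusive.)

Yes

Need some j in [6,7] with ((¬p3 ∨ ¬p2) U[2,2] p3), and p3 at every k in [6,j-1].
  j=6: ((¬p3 ∨ ¬p2) U[2,2] p3) holds; no prefix to check → satisfied.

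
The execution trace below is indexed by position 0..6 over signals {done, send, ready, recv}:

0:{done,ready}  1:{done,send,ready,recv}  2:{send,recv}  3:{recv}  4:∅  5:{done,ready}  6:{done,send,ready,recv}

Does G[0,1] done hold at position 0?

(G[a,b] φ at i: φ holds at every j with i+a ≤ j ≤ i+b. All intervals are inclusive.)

Check done at every j in [0,1]:
  j=0: true
  j=1: true
All positions satisfy it → formula holds.

Yes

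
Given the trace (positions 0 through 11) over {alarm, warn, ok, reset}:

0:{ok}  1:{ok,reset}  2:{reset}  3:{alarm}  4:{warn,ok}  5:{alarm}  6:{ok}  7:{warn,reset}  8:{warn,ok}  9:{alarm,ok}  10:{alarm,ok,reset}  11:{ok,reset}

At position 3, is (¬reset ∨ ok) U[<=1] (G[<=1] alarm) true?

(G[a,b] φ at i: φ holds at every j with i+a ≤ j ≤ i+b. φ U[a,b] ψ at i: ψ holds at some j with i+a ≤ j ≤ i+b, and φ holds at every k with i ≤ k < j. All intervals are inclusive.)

Does not hold

Need some j in [3,4] with G[<=1] alarm, and (¬reset ∨ ok) at every k in [3,j-1].
  j=3: G[<=1] alarm — fails at 4.
  j=4: G[<=1] alarm — fails at 4.
No j in the window works → until fails.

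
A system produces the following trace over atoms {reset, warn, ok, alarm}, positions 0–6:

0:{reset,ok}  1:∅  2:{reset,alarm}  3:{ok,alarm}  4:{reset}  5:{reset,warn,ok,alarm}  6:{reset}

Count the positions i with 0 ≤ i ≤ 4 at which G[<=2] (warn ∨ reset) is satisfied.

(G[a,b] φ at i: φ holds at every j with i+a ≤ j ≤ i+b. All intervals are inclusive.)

1

Evaluate at each i in [0,4]:
  i=0: ✗ (fails at j=1)
  i=1: ✗ (fails at j=1)
  i=2: ✗ (fails at j=3)
  i=3: ✗ (fails at j=3)
  i=4: ✓ (all of [4,6])
Positions where it holds: {4} → 1.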